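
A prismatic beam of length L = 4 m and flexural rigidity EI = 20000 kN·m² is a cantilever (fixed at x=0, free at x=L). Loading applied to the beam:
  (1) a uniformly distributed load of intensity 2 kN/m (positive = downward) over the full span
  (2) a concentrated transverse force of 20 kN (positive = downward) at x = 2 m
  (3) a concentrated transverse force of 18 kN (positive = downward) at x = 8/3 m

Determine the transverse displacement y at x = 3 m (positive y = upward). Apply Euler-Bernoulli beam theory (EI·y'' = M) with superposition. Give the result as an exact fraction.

Load 1 — uniform load w=2 kN/m over full span:
  y_1 = -wx²(x²-4Lx+6L²)/(24EI) = -2·3²·(3²-4·4·3+6·4²)/(24·20000) = -171/80000 m
Load 2 — point force P=20 kN at a=2 m (b=L-a=2):
  y_2 = -Pa²(3x-a)/(6EI)  [x>a] = -20·2²·(3·3-2)/(6·20000) = -7/1500 m
Load 3 — point force P=18 kN at a=8/3 m (b=L-a=4/3):
  y_3 = -Pa²(3x-a)/(6EI)  [x>a] = -18·(8/3)²·(3·3-(8/3))/(6·20000) = -38/5625 m
Superposition: y = Σ y_i = -9763/720000 m ≈ -0.013560 m

y(3) = -9763/720000 m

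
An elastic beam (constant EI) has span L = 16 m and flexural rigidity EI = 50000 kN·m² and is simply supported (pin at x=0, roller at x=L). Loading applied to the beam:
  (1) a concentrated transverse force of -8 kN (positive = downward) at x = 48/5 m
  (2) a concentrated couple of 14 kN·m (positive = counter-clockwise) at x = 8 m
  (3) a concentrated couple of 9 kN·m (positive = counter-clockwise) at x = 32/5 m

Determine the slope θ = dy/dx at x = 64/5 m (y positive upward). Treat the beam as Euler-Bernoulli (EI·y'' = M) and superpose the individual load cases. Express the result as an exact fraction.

Load 1 — point force P=-8 kN at a=48/5 m (b=L-a=32/5):
  θ_1 = -Pa(2L²-6Lx+3x²+a²)/(6LEI)  [x>a] = -(-8)·(48/5)·(2·16²-6·16·(64/5)+3·(64/5)²+(48/5)²)/(6·16·50000) = -832/390625 rad
Load 2 — applied couple M₀=14 kN·m at a=8 m (b=L-a=8):
  θ_2 = (M₀x²/(2L)-M₀(x-a)+C₁)/EI  [x>a] with C₁=M₀(3b²-L²)/(6L)=-28/3 = (14·(64/5)²/(2·16)-14·((64/5)-8)+(-28/3))/50000 = -91/937500 rad
Load 3 — applied couple M₀=9 kN·m at a=32/5 m (b=L-a=48/5):
  θ_3 = (M₀x²/(2L)-M₀(x-a)+C₁)/EI  [x>a] with C₁=M₀(3b²-L²)/(6L)=48/25 = (9·(64/5)²/(2·16)-9·((64/5)-(32/5))+(48/25))/50000 = -3/15625 rad
Superposition: θ = Σ θ_i = -11339/4687500 rad ≈ -0.002419 rad

θ(64/5) = -11339/4687500 rad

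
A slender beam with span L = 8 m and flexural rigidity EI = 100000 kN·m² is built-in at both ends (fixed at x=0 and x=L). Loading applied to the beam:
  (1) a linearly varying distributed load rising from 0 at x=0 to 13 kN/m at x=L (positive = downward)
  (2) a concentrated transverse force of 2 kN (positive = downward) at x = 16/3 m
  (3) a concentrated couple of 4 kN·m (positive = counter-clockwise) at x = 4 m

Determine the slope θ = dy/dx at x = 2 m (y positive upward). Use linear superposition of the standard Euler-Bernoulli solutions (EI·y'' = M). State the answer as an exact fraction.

Load 1 — triangular load w₀=13 kN/m (0→w₀ over full span):
  θ_1 = -w₀(2x(L-x)(L-2x)(x+2L)+x²(L-x)²)/(120LEI) = -13·(2·2·(8-2)·(8-2·2)·(2+2·8)+2²·(8-2)²)/(120·8·100000) = -507/2000000 rad
Load 2 — point force P=2 kN at a=16/3 m (b=L-a=8/3):
  θ_2 = -Pb²x(2aL-(3a+b)x)/(2L³EI)  [x≤a] = -2·(8/3)²·2·(2·(16/3)·8-(3·(16/3)+(8/3))·2)/(2·8³·100000) = -1/75000 rad
Load 3 — applied couple M₀=4 kN·m at a=4 m (b=L-a=4):
  θ_3 = (R_Ax²/2 - M_Ax)/EI  [x≤a] with R_A=3/4, M_A=1 = ((3/4)·2²/2 - 1·2)/100000 = -1/200000 rad
Superposition: θ = Σ θ_i = -1631/6000000 rad ≈ -0.000272 rad

θ(2) = -1631/6000000 rad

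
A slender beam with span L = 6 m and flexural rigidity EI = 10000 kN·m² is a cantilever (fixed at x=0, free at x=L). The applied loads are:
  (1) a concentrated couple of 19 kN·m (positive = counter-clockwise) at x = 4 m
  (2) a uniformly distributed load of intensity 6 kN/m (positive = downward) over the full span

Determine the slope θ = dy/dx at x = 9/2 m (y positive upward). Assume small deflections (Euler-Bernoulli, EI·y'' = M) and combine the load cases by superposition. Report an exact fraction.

Load 1 — applied couple M₀=19 kN·m at a=4 m (b=L-a=2):
  θ_1 = M₀a/EI  [x>a] = 19·4/10000 = 19/2500 rad
Load 2 — uniform load w=6 kN/m over full span:
  θ_2 = -wx(x²-3Lx+3L²)/(6EI) = -6·(9/2)·((9/2)²-3·6·(9/2)+3·6²)/(6·10000) = -1701/80000 rad
Superposition: θ = Σ θ_i = -1093/80000 rad ≈ -0.013662 rad

θ(9/2) = -1093/80000 rad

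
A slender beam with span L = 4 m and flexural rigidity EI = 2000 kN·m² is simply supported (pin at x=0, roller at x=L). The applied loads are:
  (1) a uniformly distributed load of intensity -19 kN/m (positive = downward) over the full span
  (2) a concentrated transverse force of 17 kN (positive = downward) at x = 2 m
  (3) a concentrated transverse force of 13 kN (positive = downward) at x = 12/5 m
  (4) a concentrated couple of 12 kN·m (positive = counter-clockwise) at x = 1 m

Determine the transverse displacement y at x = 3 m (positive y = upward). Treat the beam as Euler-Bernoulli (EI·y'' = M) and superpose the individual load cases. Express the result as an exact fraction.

y(3) = 70589/6000000 m

Load 1 — uniform load w=-19 kN/m over full span:
  y_1 = -wx(L³-2Lx²+x³)/(24EI) = -(-19)·3·(4³-2·4·3²+3³)/(24·2000) = 361/16000 m
Load 2 — point force P=17 kN at a=2 m (b=L-a=2):
  y_2 = -Pa(L-x)(2Lx-a²-x²)/(6LEI)  [x>a] = -17·2·(4-3)·(2·4·3-2²-3²)/(6·4·2000) = -187/24000 m
Load 3 — point force P=13 kN at a=12/5 m (b=L-a=8/5):
  y_3 = -Pa(L-x)(2Lx-a²-x²)/(6LEI)  [x>a] = -13·(12/5)·(4-3)·(2·4·3-(12/5)²-3²)/(6·4·2000) = -3003/500000 m
Load 4 — applied couple M₀=12 kN·m at a=1 m (b=L-a=3):
  y_4 = (M₀x³/(6L)-M₀(x-a)²/2+C₁x)/EI  [x>a] with C₁=M₀(3b²-L²)/(6L)=11/2 = (12·3³/(6·4)-12·(3-1)²/2+(11/2)·3)/2000 = 3/1000 m
Superposition: y = Σ y_i = 70589/6000000 m ≈ 0.011765 m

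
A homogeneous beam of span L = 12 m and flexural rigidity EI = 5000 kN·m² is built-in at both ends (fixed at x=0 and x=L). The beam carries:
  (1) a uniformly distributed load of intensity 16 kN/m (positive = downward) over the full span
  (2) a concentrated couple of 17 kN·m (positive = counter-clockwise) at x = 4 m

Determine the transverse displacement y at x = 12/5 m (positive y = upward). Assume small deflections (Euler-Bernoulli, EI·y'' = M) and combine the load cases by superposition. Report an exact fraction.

Load 1 — uniform load w=16 kN/m over full span:
  y_1 = -wx²(L-x)²/(24EI) = -16·(12/5)²·(12-(12/5))²/(24·5000) = -27648/390625 m
Load 2 — applied couple M₀=17 kN·m at a=4 m (b=L-a=8):
  y_2 = (R_Ax³/6 - M_Ax²/2)/EI  [x≤a] with R_A=17/9, M_A=0 = ((17/9)·(12/5)³/6 - 0·(12/5)²/2)/5000 = 68/78125 m
Superposition: y = Σ y_i = -27308/390625 m ≈ -0.069908 m

y(12/5) = -27308/390625 m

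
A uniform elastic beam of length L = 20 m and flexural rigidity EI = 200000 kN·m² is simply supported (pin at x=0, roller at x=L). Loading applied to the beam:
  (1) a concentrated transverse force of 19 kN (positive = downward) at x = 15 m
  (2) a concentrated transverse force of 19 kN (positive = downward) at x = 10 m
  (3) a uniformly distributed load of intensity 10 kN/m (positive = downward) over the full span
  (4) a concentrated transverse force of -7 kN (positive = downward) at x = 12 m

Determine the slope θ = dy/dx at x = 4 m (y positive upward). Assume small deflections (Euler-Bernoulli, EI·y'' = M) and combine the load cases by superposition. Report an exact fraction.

Load 1 — point force P=19 kN at a=15 m (b=L-a=5):
  θ_1 = -Pb(L²-b²-3x²)/(6LEI)  [x≤a] = -19·5·(20²-5²-3·4²)/(6·20·200000) = -2071/1600000 rad
Load 2 — point force P=19 kN at a=10 m (b=L-a=10):
  θ_2 = -Pb(L²-b²-3x²)/(6LEI)  [x≤a] = -19·10·(20²-10²-3·4²)/(6·20·200000) = -399/200000 rad
Load 3 — uniform load w=10 kN/m over full span:
  θ_3 = -w(L³-6Lx²+4x³)/(24EI) = -10·(20³-6·20·4²+4·4³)/(24·200000) = -33/2500 rad
Load 4 — point force P=-7 kN at a=12 m (b=L-a=8):
  θ_4 = -Pb(L²-b²-3x²)/(6LEI)  [x≤a] = -(-7)·8·(20²-8²-3·4²)/(6·20·200000) = 21/31250 rad
Superposition: θ = Σ θ_i = -126539/8000000 rad ≈ -0.015817 rad

θ(4) = -126539/8000000 rad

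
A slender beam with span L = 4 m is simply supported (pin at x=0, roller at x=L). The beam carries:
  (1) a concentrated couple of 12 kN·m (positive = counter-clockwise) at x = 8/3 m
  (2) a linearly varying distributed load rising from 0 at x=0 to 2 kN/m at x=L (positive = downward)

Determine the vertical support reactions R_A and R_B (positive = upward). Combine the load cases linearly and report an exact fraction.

Load 1 — applied couple M₀=12 kN·m at a=8/3 m (b=L-a=4/3):
  R_A = M₀/L = 12/4 = 3 kN
  R_B = -M₀/L = -12/4 = -3 kN
Load 2 — triangular load w₀=2 kN/m (0→w₀ over full span):
  R_A = w₀L/6 = 2·4/6 = 4/3 kN
  R_B = w₀L/3 = 2·4/3 = 8/3 kN
Superposition: R_A = 13/3 kN, R_B = -1/3 kN

R_A = 13/3 kN, R_B = -1/3 kN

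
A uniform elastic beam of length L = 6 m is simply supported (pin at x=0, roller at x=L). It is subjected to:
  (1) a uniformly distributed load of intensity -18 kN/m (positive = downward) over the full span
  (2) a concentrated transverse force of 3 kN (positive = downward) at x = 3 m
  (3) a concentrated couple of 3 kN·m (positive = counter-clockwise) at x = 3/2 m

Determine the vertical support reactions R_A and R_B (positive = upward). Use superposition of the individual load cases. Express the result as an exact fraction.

Load 1 — uniform load w=-18 kN/m over full span:
  R_A = wL/2 = (-18)·6/2 = -54 kN
  R_B = wL/2 = (-18)·6/2 = -54 kN
Load 2 — point force P=3 kN at a=3 m (b=L-a=3):
  R_A = Pb/L = 3·3/6 = 3/2 kN
  R_B = Pa/L = 3·3/6 = 3/2 kN
Load 3 — applied couple M₀=3 kN·m at a=3/2 m (b=L-a=9/2):
  R_A = M₀/L = 3/6 = 1/2 kN
  R_B = -M₀/L = -3/6 = -1/2 kN
Superposition: R_A = -52 kN, R_B = -53 kN

R_A = -52 kN, R_B = -53 kN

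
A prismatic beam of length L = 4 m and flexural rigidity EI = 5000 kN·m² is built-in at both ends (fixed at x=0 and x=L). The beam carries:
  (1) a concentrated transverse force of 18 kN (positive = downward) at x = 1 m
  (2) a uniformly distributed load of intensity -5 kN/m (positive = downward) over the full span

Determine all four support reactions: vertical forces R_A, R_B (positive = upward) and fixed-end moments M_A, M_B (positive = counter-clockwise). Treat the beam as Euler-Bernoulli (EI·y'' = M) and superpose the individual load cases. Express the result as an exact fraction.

R_A = 83/16 kN, M_A = 83/24 kN·m, R_B = -115/16 kN, M_B = 79/24 kN·m

Load 1 — point force P=18 kN at a=1 m (b=L-a=3):
  R_A = Pb²(3a+b)/L³ = 18·3²·(3·1+3)/4³ = 243/16 kN
  M_A = Pab²/L² = 18·1·3²/4² = 81/8 kN·m
  R_B = Pa²(a+3b)/L³ = 18·1²·(1+3·3)/4³ = 45/16 kN
  M_B = -Pa²b/L² = -18·1²·3/4² = -27/8 kN·m
Load 2 — uniform load w=-5 kN/m over full span:
  R_A = wL/2 = (-5)·4/2 = -10 kN
  M_A = wL²/12 = (-5)·4²/12 = -20/3 kN·m
  R_B = wL/2 = (-5)·4/2 = -10 kN
  M_B = -wL²/12 = -(-5)·4²/12 = 20/3 kN·m
Superposition: R_A = 83/16 kN, M_A = 83/24 kN·m, R_B = -115/16 kN, M_B = 79/24 kN·m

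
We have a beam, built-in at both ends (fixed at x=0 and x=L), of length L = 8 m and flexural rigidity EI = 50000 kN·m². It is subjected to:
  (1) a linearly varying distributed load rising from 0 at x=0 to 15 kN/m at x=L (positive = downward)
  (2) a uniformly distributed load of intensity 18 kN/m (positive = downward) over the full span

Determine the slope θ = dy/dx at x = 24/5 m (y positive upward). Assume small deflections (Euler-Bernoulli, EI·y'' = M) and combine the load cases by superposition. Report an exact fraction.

θ(24/5) = 384/390625 rad

Load 1 — triangular load w₀=15 kN/m (0→w₀ over full span):
  θ_1 = -w₀(2x(L-x)(L-2x)(x+2L)+x²(L-x)²)/(120LEI) = -15·(2·(24/5)·(8-(24/5))·(8-2·(24/5))·((24/5)+2·8)+(24/5)²·(8-(24/5))²)/(120·8·50000) = 96/390625 rad
Load 2 — uniform load w=18 kN/m over full span:
  θ_2 = -wx(L-x)(L-2x)/(12EI) = -18·(24/5)·(8-(24/5))·(8-2·(24/5))/(12·50000) = 288/390625 rad
Superposition: θ = Σ θ_i = 384/390625 rad ≈ 0.000983 rad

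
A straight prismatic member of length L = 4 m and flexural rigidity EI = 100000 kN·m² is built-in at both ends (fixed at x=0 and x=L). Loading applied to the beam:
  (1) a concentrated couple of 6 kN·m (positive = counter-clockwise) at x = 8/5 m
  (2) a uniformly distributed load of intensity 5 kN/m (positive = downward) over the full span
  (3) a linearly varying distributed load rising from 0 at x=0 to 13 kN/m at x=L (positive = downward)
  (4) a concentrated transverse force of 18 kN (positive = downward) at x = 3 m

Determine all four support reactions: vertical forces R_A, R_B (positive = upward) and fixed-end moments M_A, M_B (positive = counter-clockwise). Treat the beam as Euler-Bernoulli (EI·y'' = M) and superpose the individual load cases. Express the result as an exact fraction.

Load 1 — applied couple M₀=6 kN·m at a=8/5 m (b=L-a=12/5):
  R_A = 6M₀ab/L³ = 6·6·(8/5)·(12/5)/4³ = 54/25 kN
  M_A = M₀b(2a-b)/L² = 6·(12/5)·(2·(8/5)-(12/5))/4² = 18/25 kN·m
  R_B = -6M₀ab/L³ = -6·6·(8/5)·(12/5)/4³ = -54/25 kN
  M_B = M₀a(2b-a)/L² = 6·(8/5)·(2·(12/5)-(8/5))/4² = 48/25 kN·m
Load 2 — uniform load w=5 kN/m over full span:
  R_A = wL/2 = 5·4/2 = 10 kN
  M_A = wL²/12 = 5·4²/12 = 20/3 kN·m
  R_B = wL/2 = 5·4/2 = 10 kN
  M_B = -wL²/12 = -5·4²/12 = -20/3 kN·m
Load 3 — triangular load w₀=13 kN/m (0→w₀ over full span):
  R_A = 3w₀L/20 = 3·13·4/20 = 39/5 kN
  M_A = w₀L²/30 = 13·4²/30 = 104/15 kN·m
  R_B = 7w₀L/20 = 7·13·4/20 = 91/5 kN
  M_B = -w₀L²/20 = -13·4²/20 = -52/5 kN·m
Load 4 — point force P=18 kN at a=3 m (b=L-a=1):
  R_A = Pb²(3a+b)/L³ = 18·1²·(3·3+1)/4³ = 45/16 kN
  M_A = Pab²/L² = 18·3·1²/4² = 27/8 kN·m
  R_B = Pa²(a+3b)/L³ = 18·3²·(3+3·1)/4³ = 243/16 kN
  M_B = -Pa²b/L² = -18·3²·1/4² = -81/8 kN·m
Superposition: R_A = 9109/400 kN, M_A = 3539/200 kN·m, R_B = 16491/400 kN, M_B = -15163/600 kN·m

R_A = 9109/400 kN, M_A = 3539/200 kN·m, R_B = 16491/400 kN, M_B = -15163/600 kN·m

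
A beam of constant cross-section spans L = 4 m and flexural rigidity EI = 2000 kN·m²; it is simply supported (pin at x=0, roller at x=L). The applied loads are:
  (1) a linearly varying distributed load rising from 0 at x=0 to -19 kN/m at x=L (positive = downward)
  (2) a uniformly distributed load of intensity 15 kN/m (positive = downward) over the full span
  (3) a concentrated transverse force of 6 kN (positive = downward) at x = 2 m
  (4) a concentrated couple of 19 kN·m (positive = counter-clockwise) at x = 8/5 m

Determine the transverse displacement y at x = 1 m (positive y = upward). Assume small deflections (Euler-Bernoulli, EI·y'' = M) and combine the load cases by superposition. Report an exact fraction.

y(1) = -42593/4800000 m

Load 1 — triangular load w₀=-19 kN/m (0→w₀ over full span):
  y_1 = -w₀x(7L⁴-10L²x²+3x⁴)/(360LEI) = -(-19)·1·(7·4⁴-10·4²·1²+3·1⁴)/(360·4·2000) = 2071/192000 m
Load 2 — uniform load w=15 kN/m over full span:
  y_2 = -wx(L³-2Lx²+x³)/(24EI) = -15·1·(4³-2·4·1²+1³)/(24·2000) = -57/3200 m
Load 3 — point force P=6 kN at a=2 m (b=L-a=2):
  y_3 = -Pbx(L²-b²-x²)/(6LEI)  [x≤a] = -6·2·1·(4²-2²-1²)/(6·4·2000) = -11/4000 m
Load 4 — applied couple M₀=19 kN·m at a=8/5 m (b=L-a=12/5):
  y_4 = (M₀x³/(6L)+C₁x)/EI  [x≤a] with C₁=M₀(3b²-L²)/(6L)=76/75 = (19·1³/(6·4)+(76/75)·1)/2000 = 361/400000 m
Superposition: y = Σ y_i = -42593/4800000 m ≈ -0.008874 m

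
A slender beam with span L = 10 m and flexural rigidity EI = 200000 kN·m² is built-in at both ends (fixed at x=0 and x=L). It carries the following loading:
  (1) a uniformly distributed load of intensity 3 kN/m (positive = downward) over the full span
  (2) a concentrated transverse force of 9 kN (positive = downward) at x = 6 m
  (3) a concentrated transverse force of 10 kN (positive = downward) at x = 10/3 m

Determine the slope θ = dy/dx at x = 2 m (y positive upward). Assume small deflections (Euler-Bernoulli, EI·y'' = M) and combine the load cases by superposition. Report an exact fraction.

θ(2) = -2624/10546875 rad

Load 1 — uniform load w=3 kN/m over full span:
  θ_1 = -wx(L-x)(L-2x)/(12EI) = -3·2·(10-2)·(10-2·2)/(12·200000) = -3/25000 rad
Load 2 — point force P=9 kN at a=6 m (b=L-a=4):
  θ_2 = -Pb²x(2aL-(3a+b)x)/(2L³EI)  [x≤a] = -9·4²·2·(2·6·10-(3·6+4)·2)/(2·10³·200000) = -171/3125000 rad
Load 3 — point force P=10 kN at a=10/3 m (b=L-a=20/3):
  θ_3 = -Pb²x(2aL-(3a+b)x)/(2L³EI)  [x≤a] = -10·(20/3)²·2·(2·(10/3)·10-(3·(10/3)+(20/3))·2)/(2·10³·200000) = -1/13500 rad
Superposition: θ = Σ θ_i = -2624/10546875 rad ≈ -0.000249 rad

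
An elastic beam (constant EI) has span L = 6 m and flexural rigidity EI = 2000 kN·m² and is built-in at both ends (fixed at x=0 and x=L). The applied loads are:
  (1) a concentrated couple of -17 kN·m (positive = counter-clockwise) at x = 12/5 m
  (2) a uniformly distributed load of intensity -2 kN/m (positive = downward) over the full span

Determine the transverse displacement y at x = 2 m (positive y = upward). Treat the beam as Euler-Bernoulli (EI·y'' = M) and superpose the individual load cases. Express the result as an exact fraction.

y(2) = 149/75000 m

Load 1 — applied couple M₀=-17 kN·m at a=12/5 m (b=L-a=18/5):
  y_1 = (R_Ax³/6 - M_Ax²/2)/EI  [x≤a] with R_A=-102/25, M_A=-51/25 = ((-102/25)·2³/6 - (-51/25)·2²/2)/2000 = -17/25000 m
Load 2 — uniform load w=-2 kN/m over full span:
  y_2 = -wx²(L-x)²/(24EI) = -(-2)·2²·(6-2)²/(24·2000) = 1/375 m
Superposition: y = Σ y_i = 149/75000 m ≈ 0.001987 m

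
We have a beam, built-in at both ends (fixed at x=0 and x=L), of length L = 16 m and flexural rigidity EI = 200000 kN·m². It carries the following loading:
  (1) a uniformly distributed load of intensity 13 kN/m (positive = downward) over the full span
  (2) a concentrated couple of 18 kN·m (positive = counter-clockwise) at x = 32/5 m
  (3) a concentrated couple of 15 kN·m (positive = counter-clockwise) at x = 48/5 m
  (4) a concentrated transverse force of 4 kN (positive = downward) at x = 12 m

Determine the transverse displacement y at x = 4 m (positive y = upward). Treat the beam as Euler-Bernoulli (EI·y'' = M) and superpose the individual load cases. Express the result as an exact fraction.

y(4) = -967/150000 m

Load 1 — uniform load w=13 kN/m over full span:
  y_1 = -wx²(L-x)²/(24EI) = -13·4²·(16-4)²/(24·200000) = -39/6250 m
Load 2 — applied couple M₀=18 kN·m at a=32/5 m (b=L-a=48/5):
  y_2 = (R_Ax³/6 - M_Ax²/2)/EI  [x≤a] with R_A=81/50, M_A=54/25 = ((81/50)·4³/6 - (54/25)·4²/2)/200000 = 0 m
Load 3 — applied couple M₀=15 kN·m at a=48/5 m (b=L-a=32/5):
  y_3 = (R_Ax³/6 - M_Ax²/2)/EI  [x≤a] with R_A=27/20, M_A=24/5 = ((27/20)·4³/6 - (24/5)·4²/2)/200000 = -3/25000 m
Load 4 — point force P=4 kN at a=12 m (b=L-a=4):
  y_4 = -Pb²x²(3aL-(3a+b)x)/(6L³EI)  [x≤a] = -4·4²·4²·(3·12·16-(3·12+4)·4)/(6·16³·200000) = -13/150000 m
Superposition: y = Σ y_i = -967/150000 m ≈ -0.006447 m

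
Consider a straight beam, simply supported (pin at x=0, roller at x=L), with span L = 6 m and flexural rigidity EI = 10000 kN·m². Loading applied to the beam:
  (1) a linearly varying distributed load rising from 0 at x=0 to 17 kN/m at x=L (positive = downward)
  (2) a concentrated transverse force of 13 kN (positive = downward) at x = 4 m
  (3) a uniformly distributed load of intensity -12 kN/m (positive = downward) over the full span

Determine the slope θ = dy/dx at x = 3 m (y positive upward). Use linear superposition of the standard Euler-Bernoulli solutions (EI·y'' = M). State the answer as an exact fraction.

θ(3) = -5813/7200000 rad

Load 1 — triangular load w₀=17 kN/m (0→w₀ over full span):
  θ_1 = -w₀(7L⁴-30L²x²+15x⁴)/(360LEI) = -17·(7·6⁴-30·6²·3²+15·3⁴)/(360·6·10000) = -357/800000 rad
Load 2 — point force P=13 kN at a=4 m (b=L-a=2):
  θ_2 = -Pb(L²-b²-3x²)/(6LEI)  [x≤a] = -13·2·(6²-2²-3·3²)/(6·6·10000) = -13/36000 rad
Load 3 — uniform load w=-12 kN/m over full span:
  θ_3 = -w(L³-6Lx²+4x³)/(24EI) = -(-12)·(6³-6·6·3²+4·3³)/(24·10000) = 0 rad
Superposition: θ = Σ θ_i = -5813/7200000 rad ≈ -0.000807 rad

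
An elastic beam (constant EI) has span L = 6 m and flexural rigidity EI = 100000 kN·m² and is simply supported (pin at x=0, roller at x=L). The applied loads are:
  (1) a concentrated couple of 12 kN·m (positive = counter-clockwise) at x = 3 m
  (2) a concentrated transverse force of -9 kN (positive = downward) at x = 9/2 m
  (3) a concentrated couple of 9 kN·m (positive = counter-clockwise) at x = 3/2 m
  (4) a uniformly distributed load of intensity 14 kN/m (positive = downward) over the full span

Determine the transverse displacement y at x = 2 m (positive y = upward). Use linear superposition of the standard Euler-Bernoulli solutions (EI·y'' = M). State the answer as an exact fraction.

Load 1 — applied couple M₀=12 kN·m at a=3 m (b=L-a=3):
  y_1 = (M₀x³/(6L)+C₁x)/EI  [x≤a] with C₁=M₀(3b²-L²)/(6L)=-3 = (12·2³/(6·6)+(-3)·2)/100000 = -1/30000 m
Load 2 — point force P=-9 kN at a=9/2 m (b=L-a=3/2):
  y_2 = -Pbx(L²-b²-x²)/(6LEI)  [x≤a] = -(-9)·(3/2)·2·(6²-(3/2)²-2²)/(6·6·100000) = 357/1600000 m
Load 3 — applied couple M₀=9 kN·m at a=3/2 m (b=L-a=9/2):
  y_3 = (M₀x³/(6L)-M₀(x-a)²/2+C₁x)/EI  [x>a] with C₁=M₀(3b²-L²)/(6L)=99/16 = (9·2³/(6·6)-9·(2-(3/2))²/2+(99/16)·2)/100000 = 53/400000 m
Load 4 — uniform load w=14 kN/m over full span:
  y_4 = -wx(L³-2Lx²+x³)/(24EI) = -14·2·(6³-2·6·2²+2³)/(24·100000) = -77/37500 m
Superposition: y = Σ y_i = -8309/4800000 m ≈ -0.001731 m

y(2) = -8309/4800000 m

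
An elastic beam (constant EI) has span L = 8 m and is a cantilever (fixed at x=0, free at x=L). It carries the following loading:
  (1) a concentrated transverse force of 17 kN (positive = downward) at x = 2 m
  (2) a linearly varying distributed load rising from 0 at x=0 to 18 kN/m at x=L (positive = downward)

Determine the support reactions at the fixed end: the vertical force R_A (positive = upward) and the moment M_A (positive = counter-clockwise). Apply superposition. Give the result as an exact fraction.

R_A = 89 kN, M_A = 418 kN·m

Load 1 — point force P=17 kN at a=2 m (b=L-a=6):
  R_A = P = 17 kN
  M_A = Pa = 17·2 = 34 kN·m
Load 2 — triangular load w₀=18 kN/m (0→w₀ over full span):
  R_A = w₀L/2 = 18·8/2 = 72 kN
  M_A = w₀L²/3 = 18·8²/3 = 384 kN·m
Superposition: R_A = 89 kN, M_A = 418 kN·m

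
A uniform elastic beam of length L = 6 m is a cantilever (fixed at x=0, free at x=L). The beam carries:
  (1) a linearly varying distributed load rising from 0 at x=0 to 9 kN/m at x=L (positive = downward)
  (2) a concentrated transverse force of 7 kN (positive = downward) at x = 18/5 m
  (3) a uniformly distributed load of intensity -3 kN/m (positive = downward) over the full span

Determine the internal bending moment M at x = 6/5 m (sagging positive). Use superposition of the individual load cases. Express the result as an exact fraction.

M(6/5) = -7284/125 kN·m

Load 1 — triangular load w₀=9 kN/m (0→w₀ over full span):
  M_1 = w₀Lx/2 - w₀L²/3 - w₀x³/(6L) = 9·6·(6/5)/2 - 9·6²/3 - 9·(6/5)³/(6·6) = -9504/125 kN·m
Load 2 — point force P=7 kN at a=18/5 m (b=L-a=12/5):
  M_2 = -P(a-x)  [x≤a] = -7·((18/5)-(6/5)) = -84/5 kN·m
Load 3 — uniform load w=-3 kN/m over full span:
  M_3 = -w(L-x)²/2 = -(-3)·(6-(6/5))²/2 = 864/25 kN·m
Superposition: M = Σ M_i = -7284/125 kN·m ≈ -58.272000 kN·m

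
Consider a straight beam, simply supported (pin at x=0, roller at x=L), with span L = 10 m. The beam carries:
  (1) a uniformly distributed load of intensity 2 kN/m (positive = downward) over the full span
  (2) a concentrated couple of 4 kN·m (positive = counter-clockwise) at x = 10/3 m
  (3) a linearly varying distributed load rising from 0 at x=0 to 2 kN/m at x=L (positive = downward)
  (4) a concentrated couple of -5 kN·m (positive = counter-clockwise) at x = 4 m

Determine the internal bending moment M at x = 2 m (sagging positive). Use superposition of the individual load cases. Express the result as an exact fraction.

Load 1 — uniform load w=2 kN/m over full span:
  M_1 = wx(L-x)/2 = 2·2·(10-2)/2 = 16 kN·m
Load 2 — applied couple M₀=4 kN·m at a=10/3 m (b=L-a=20/3):
  M_2 = M₀x/L  [x≤a] = 4·2/10 = 4/5 kN·m
Load 3 — triangular load w₀=2 kN/m (0→w₀ over full span):
  M_3 = w₀Lx/6 - w₀x³/(6L) = 2·10·2/6 - 2·2³/(6·10) = 32/5 kN·m
Load 4 — applied couple M₀=-5 kN·m at a=4 m (b=L-a=6):
  M_4 = M₀x/L  [x≤a] = (-5)·2/10 = -1 kN·m
Superposition: M = Σ M_i = 111/5 kN·m ≈ 22.200000 kN·m

M(2) = 111/5 kN·m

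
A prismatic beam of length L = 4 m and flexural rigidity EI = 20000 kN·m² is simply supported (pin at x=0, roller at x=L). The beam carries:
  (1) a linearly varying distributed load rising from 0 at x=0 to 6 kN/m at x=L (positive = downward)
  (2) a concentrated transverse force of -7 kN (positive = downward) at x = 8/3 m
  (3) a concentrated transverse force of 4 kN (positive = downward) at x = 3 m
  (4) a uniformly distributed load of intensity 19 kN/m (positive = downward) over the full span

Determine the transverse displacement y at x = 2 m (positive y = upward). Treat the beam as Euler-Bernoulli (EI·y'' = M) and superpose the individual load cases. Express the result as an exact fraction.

y(2) = -5593/1620000 m

Load 1 — triangular load w₀=6 kN/m (0→w₀ over full span):
  y_1 = -w₀x(7L⁴-10L²x²+3x⁴)/(360LEI) = -6·2·(7·4⁴-10·4²·2²+3·2⁴)/(360·4·20000) = -1/2000 m
Load 2 — point force P=-7 kN at a=8/3 m (b=L-a=4/3):
  y_2 = -Pbx(L²-b²-x²)/(6LEI)  [x≤a] = -(-7)·(4/3)·2·(4²-(4/3)²-2²)/(6·4·20000) = 161/405000 m
Load 3 — point force P=4 kN at a=3 m (b=L-a=1):
  y_3 = -Pbx(L²-b²-x²)/(6LEI)  [x≤a] = -4·1·2·(4²-1²-2²)/(6·4·20000) = -11/60000 m
Load 4 — uniform load w=19 kN/m over full span:
  y_4 = -wx(L³-2Lx²+x³)/(24EI) = -19·2·(4³-2·4·2²+2³)/(24·20000) = -19/6000 m
Superposition: y = Σ y_i = -5593/1620000 m ≈ -0.003452 m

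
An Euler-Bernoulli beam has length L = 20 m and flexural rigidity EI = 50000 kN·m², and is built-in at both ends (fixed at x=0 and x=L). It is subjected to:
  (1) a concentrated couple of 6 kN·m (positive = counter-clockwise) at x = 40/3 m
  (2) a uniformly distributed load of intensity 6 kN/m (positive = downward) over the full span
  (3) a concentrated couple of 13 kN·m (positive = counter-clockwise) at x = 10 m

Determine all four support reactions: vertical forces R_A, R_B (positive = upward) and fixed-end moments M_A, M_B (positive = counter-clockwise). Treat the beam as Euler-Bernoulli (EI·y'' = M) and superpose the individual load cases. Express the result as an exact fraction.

Load 1 — applied couple M₀=6 kN·m at a=40/3 m (b=L-a=20/3):
  R_A = 6M₀ab/L³ = 6·6·(40/3)·(20/3)/20³ = 2/5 kN
  M_A = M₀b(2a-b)/L² = 6·(20/3)·(2·(40/3)-(20/3))/20² = 2 kN·m
  R_B = -6M₀ab/L³ = -6·6·(40/3)·(20/3)/20³ = -2/5 kN
  M_B = M₀a(2b-a)/L² = 6·(40/3)·(2·(20/3)-(40/3))/20² = 0 kN·m
Load 2 — uniform load w=6 kN/m over full span:
  R_A = wL/2 = 6·20/2 = 60 kN
  M_A = wL²/12 = 6·20²/12 = 200 kN·m
  R_B = wL/2 = 6·20/2 = 60 kN
  M_B = -wL²/12 = -6·20²/12 = -200 kN·m
Load 3 — applied couple M₀=13 kN·m at a=10 m (b=L-a=10):
  R_A = 6M₀ab/L³ = 6·13·10·10/20³ = 39/40 kN
  M_A = M₀b(2a-b)/L² = 13·10·(2·10-10)/20² = 13/4 kN·m
  R_B = -6M₀ab/L³ = -6·13·10·10/20³ = -39/40 kN
  M_B = M₀a(2b-a)/L² = 13·10·(2·10-10)/20² = 13/4 kN·m
Superposition: R_A = 491/8 kN, M_A = 821/4 kN·m, R_B = 469/8 kN, M_B = -787/4 kN·m

R_A = 491/8 kN, M_A = 821/4 kN·m, R_B = 469/8 kN, M_B = -787/4 kN·m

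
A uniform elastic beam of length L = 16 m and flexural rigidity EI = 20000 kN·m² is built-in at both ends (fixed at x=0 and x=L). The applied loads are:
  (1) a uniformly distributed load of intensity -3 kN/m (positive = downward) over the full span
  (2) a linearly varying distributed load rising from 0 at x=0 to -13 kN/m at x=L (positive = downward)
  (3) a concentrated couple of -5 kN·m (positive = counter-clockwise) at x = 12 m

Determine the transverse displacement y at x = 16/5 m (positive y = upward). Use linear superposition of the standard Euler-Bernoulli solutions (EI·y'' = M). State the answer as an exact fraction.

y(16/5) = 3607337/117187500 m

Load 1 — uniform load w=-3 kN/m over full span:
  y_1 = -wx²(L-x)²/(24EI) = -(-3)·(16/5)²·(16-(16/5))²/(24·20000) = 4096/390625 m
Load 2 — triangular load w₀=-13 kN/m (0→w₀ over full span):
  y_2 = -w₀x²(L-x)²(x+2L)/(120LEI) = -(-13)·(16/5)²·(16-(16/5))²·((16/5)+2·16)/(120·16·20000) = 585728/29296875 m
Load 3 — applied couple M₀=-5 kN·m at a=12 m (b=L-a=4):
  y_3 = (R_Ax³/6 - M_Ax²/2)/EI  [x≤a] with R_A=-45/128, M_A=-25/16 = ((-45/128)·(16/5)³/6 - (-25/16)·(16/5)²/2)/20000 = 19/62500 m
Superposition: y = Σ y_i = 3607337/117187500 m ≈ 0.030783 m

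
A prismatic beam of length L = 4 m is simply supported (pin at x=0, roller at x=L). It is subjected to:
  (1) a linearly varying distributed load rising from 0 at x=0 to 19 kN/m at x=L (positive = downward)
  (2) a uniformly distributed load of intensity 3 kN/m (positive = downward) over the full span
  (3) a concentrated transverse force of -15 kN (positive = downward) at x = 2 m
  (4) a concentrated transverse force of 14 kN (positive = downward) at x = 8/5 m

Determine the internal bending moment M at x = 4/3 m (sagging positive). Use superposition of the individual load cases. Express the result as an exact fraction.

Load 1 — triangular load w₀=19 kN/m (0→w₀ over full span):
  M_1 = w₀Lx/6 - w₀x³/(6L) = 19·4·(4/3)/6 - 19·(4/3)³/(6·4) = 1216/81 kN·m
Load 2 — uniform load w=3 kN/m over full span:
  M_2 = wx(L-x)/2 = 3·(4/3)·(4-(4/3))/2 = 16/3 kN·m
Load 3 — point force P=-15 kN at a=2 m (b=L-a=2):
  M_3 = Pbx/L  [x≤a] = (-15)·2·(4/3)/4 = -10 kN·m
Load 4 — point force P=14 kN at a=8/5 m (b=L-a=12/5):
  M_4 = Pbx/L  [x≤a] = 14·(12/5)·(4/3)/4 = 56/5 kN·m
Superposition: M = Σ M_i = 8726/405 kN·m ≈ 21.545679 kN·m

M(4/3) = 8726/405 kN·m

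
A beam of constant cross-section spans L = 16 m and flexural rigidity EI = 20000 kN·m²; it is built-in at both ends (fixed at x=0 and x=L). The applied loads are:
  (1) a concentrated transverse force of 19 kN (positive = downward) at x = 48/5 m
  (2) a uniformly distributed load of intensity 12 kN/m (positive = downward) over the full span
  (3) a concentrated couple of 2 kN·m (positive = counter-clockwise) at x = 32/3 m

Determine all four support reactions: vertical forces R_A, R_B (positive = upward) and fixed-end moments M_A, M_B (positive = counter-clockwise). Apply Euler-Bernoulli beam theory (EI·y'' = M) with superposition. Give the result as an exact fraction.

R_A = 77141/750 kN, M_A = 107194/375 kN·m, R_B = 81109/750 kN, M_B = -37472/125 kN·m

Load 1 — point force P=19 kN at a=48/5 m (b=L-a=32/5):
  R_A = Pb²(3a+b)/L³ = 19·(32/5)²·(3·(48/5)+(32/5))/16³ = 836/125 kN
  M_A = Pab²/L² = 19·(48/5)·(32/5)²/16² = 3648/125 kN·m
  R_B = Pa²(a+3b)/L³ = 19·(48/5)²·((48/5)+3·(32/5))/16³ = 1539/125 kN
  M_B = -Pa²b/L² = -19·(48/5)²·(32/5)/16² = -5472/125 kN·m
Load 2 — uniform load w=12 kN/m over full span:
  R_A = wL/2 = 12·16/2 = 96 kN
  M_A = wL²/12 = 12·16²/12 = 256 kN·m
  R_B = wL/2 = 12·16/2 = 96 kN
  M_B = -wL²/12 = -12·16²/12 = -256 kN·m
Load 3 — applied couple M₀=2 kN·m at a=32/3 m (b=L-a=16/3):
  R_A = 6M₀ab/L³ = 6·2·(32/3)·(16/3)/16³ = 1/6 kN
  M_A = M₀b(2a-b)/L² = 2·(16/3)·(2·(32/3)-(16/3))/16² = 2/3 kN·m
  R_B = -6M₀ab/L³ = -6·2·(32/3)·(16/3)/16³ = -1/6 kN
  M_B = M₀a(2b-a)/L² = 2·(32/3)·(2·(16/3)-(32/3))/16² = 0 kN·m
Superposition: R_A = 77141/750 kN, M_A = 107194/375 kN·m, R_B = 81109/750 kN, M_B = -37472/125 kN·m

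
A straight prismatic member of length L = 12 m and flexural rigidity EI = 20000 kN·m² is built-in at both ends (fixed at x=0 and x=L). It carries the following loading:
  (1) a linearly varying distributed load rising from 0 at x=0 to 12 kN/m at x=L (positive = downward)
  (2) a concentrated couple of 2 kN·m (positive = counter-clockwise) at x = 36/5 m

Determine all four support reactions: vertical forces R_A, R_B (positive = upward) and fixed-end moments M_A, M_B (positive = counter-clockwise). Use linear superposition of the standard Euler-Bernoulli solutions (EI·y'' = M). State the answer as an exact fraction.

Load 1 — triangular load w₀=12 kN/m (0→w₀ over full span):
  R_A = 3w₀L/20 = 3·12·12/20 = 108/5 kN
  M_A = w₀L²/30 = 12·12²/30 = 288/5 kN·m
  R_B = 7w₀L/20 = 7·12·12/20 = 252/5 kN
  M_B = -w₀L²/20 = -12·12²/20 = -432/5 kN·m
Load 2 — applied couple M₀=2 kN·m at a=36/5 m (b=L-a=24/5):
  R_A = 6M₀ab/L³ = 6·2·(36/5)·(24/5)/12³ = 6/25 kN
  M_A = M₀b(2a-b)/L² = 2·(24/5)·(2·(36/5)-(24/5))/12² = 16/25 kN·m
  R_B = -6M₀ab/L³ = -6·2·(36/5)·(24/5)/12³ = -6/25 kN
  M_B = M₀a(2b-a)/L² = 2·(36/5)·(2·(24/5)-(36/5))/12² = 6/25 kN·m
Superposition: R_A = 546/25 kN, M_A = 1456/25 kN·m, R_B = 1254/25 kN, M_B = -2154/25 kN·m

R_A = 546/25 kN, M_A = 1456/25 kN·m, R_B = 1254/25 kN, M_B = -2154/25 kN·m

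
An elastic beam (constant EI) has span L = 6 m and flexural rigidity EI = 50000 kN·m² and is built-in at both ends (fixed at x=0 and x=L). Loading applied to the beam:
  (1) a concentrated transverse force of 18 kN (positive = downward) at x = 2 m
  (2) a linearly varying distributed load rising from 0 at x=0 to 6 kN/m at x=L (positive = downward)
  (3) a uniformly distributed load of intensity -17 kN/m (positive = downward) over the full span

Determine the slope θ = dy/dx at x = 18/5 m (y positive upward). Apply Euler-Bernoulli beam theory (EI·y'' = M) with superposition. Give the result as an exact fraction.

θ(18/5) = -1071/7812500 rad

Load 1 — point force P=18 kN at a=2 m (b=L-a=4):
  θ_1 = Pa²(L-x)(2bL-(3b+a)(L-x))/(2L³EI)  [x>a] = 18·2²·(6-(18/5))·(2·4·6-(3·4+2)·(6-(18/5)))/(2·6³·50000) = 9/78125 rad
Load 2 — triangular load w₀=6 kN/m (0→w₀ over full span):
  θ_2 = -w₀(2x(L-x)(L-2x)(x+2L)+x²(L-x)²)/(120LEI) = -6·(2·(18/5)·(6-(18/5))·(6-2·(18/5))·((18/5)+2·6)+(18/5)²·(6-(18/5))²)/(120·6·50000) = 81/1953125 rad
Load 3 — uniform load w=-17 kN/m over full span:
  θ_3 = -wx(L-x)(L-2x)/(12EI) = -(-17)·(18/5)·(6-(18/5))·(6-2·(18/5))/(12·50000) = -459/1562500 rad
Superposition: θ = Σ θ_i = -1071/7812500 rad ≈ -0.000137 rad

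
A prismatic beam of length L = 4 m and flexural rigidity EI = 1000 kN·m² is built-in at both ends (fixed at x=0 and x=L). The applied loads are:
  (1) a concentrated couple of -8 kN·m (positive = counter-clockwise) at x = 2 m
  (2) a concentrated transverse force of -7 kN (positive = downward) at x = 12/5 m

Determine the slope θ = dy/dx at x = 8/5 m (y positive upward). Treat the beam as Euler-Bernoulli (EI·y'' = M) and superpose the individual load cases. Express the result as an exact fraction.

θ(8/5) = 198/390625 rad

Load 1 — applied couple M₀=-8 kN·m at a=2 m (b=L-a=2):
  θ_1 = (R_Ax²/2 - M_Ax)/EI  [x≤a] with R_A=-3, M_A=-2 = ((-3)·(8/5)²/2 - (-2)·(8/5))/1000 = -2/3125 rad
Load 2 — point force P=-7 kN at a=12/5 m (b=L-a=8/5):
  θ_2 = -Pb²x(2aL-(3a+b)x)/(2L³EI)  [x≤a] = -(-7)·(8/5)²·(8/5)·(2·(12/5)·4-(3·(12/5)+(8/5))·(8/5))/(2·4³·1000) = 448/390625 rad
Superposition: θ = Σ θ_i = 198/390625 rad ≈ 0.000507 rad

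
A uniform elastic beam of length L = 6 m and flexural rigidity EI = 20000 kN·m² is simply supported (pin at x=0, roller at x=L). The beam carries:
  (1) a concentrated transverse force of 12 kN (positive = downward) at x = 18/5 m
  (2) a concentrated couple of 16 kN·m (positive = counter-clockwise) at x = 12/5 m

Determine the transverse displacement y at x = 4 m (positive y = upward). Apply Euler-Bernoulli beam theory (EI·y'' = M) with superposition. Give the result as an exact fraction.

Load 1 — point force P=12 kN at a=18/5 m (b=L-a=12/5):
  y_1 = -Pa(L-x)(2Lx-a²-x²)/(6LEI)  [x>a] = -12·(18/5)·(6-4)·(2·6·4-(18/5)²-4²)/(6·6·20000) = -357/156250 m
Load 2 — applied couple M₀=16 kN·m at a=12/5 m (b=L-a=18/5):
  y_2 = (M₀x³/(6L)-M₀(x-a)²/2+C₁x)/EI  [x>a] with C₁=M₀(3b²-L²)/(6L)=32/25 = (16·4³/(6·6)-16·(4-(12/5))²/2+(32/25)·4)/20000 = 92/140625 m
Superposition: y = Σ y_i = -2293/1406250 m ≈ -0.001631 m

y(4) = -2293/1406250 m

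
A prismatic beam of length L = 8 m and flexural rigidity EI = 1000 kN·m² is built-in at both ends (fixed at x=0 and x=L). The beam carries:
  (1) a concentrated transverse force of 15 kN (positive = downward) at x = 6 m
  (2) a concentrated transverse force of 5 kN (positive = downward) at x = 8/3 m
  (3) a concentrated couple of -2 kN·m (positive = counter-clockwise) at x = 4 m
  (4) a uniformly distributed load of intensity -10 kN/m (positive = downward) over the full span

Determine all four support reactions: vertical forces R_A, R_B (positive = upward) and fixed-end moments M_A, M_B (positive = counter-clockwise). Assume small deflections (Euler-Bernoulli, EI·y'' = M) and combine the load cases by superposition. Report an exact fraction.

Load 1 — point force P=15 kN at a=6 m (b=L-a=2):
  R_A = Pb²(3a+b)/L³ = 15·2²·(3·6+2)/8³ = 75/32 kN
  M_A = Pab²/L² = 15·6·2²/8² = 45/8 kN·m
  R_B = Pa²(a+3b)/L³ = 15·6²·(6+3·2)/8³ = 405/32 kN
  M_B = -Pa²b/L² = -15·6²·2/8² = -135/8 kN·m
Load 2 — point force P=5 kN at a=8/3 m (b=L-a=16/3):
  R_A = Pb²(3a+b)/L³ = 5·(16/3)²·(3·(8/3)+(16/3))/8³ = 100/27 kN
  M_A = Pab²/L² = 5·(8/3)·(16/3)²/8² = 160/27 kN·m
  R_B = Pa²(a+3b)/L³ = 5·(8/3)²·((8/3)+3·(16/3))/8³ = 35/27 kN
  M_B = -Pa²b/L² = -5·(8/3)²·(16/3)/8² = -80/27 kN·m
Load 3 — applied couple M₀=-2 kN·m at a=4 m (b=L-a=4):
  R_A = 6M₀ab/L³ = 6·(-2)·4·4/8³ = -3/8 kN
  M_A = M₀b(2a-b)/L² = (-2)·4·(2·4-4)/8² = -1/2 kN·m
  R_B = -6M₀ab/L³ = -6·(-2)·4·4/8³ = 3/8 kN
  M_B = M₀a(2b-a)/L² = (-2)·4·(2·4-4)/8² = -1/2 kN·m
Load 4 — uniform load w=-10 kN/m over full span:
  R_A = wL/2 = (-10)·8/2 = -40 kN
  M_A = wL²/12 = (-10)·8²/12 = -160/3 kN·m
  R_B = wL/2 = (-10)·8/2 = -40 kN
  M_B = -wL²/12 = -(-10)·8²/12 = 160/3 kN·m
Superposition: R_A = -29659/864 kN, M_A = -9133/216 kN·m, R_B = -22181/864 kN, M_B = 7127/216 kN·m

R_A = -29659/864 kN, M_A = -9133/216 kN·m, R_B = -22181/864 kN, M_B = 7127/216 kN·m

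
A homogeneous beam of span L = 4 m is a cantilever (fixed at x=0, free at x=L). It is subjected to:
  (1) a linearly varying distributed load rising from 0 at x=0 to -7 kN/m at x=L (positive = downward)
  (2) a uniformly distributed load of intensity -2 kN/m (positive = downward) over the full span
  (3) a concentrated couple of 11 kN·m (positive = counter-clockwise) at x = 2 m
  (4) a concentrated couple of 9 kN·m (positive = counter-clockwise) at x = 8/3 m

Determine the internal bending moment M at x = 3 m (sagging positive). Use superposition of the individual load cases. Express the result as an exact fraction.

Load 1 — triangular load w₀=-7 kN/m (0→w₀ over full span):
  M_1 = w₀Lx/2 - w₀L²/3 - w₀x³/(6L) = (-7)·4·3/2 - (-7)·4²/3 - (-7)·3³/(6·4) = 77/24 kN·m
Load 2 — uniform load w=-2 kN/m over full span:
  M_2 = -w(L-x)²/2 = -(-2)·(4-3)²/2 = 1 kN·m
Load 3 — applied couple M₀=11 kN·m at a=2 m (b=L-a=2):
  M_3 = 0  [x>a] = 0 kN·m
Load 4 — applied couple M₀=9 kN·m at a=8/3 m (b=L-a=4/3):
  M_4 = 0  [x>a] = 0 kN·m
Superposition: M = Σ M_i = 101/24 kN·m ≈ 4.208333 kN·m

M(3) = 101/24 kN·m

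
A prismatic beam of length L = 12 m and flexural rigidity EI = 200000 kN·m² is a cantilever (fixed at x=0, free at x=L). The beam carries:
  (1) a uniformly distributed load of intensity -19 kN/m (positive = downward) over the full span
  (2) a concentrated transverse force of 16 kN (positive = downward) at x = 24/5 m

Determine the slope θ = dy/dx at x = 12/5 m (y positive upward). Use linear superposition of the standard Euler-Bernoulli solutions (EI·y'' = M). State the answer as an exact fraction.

Load 1 — uniform load w=-19 kN/m over full span:
  θ_1 = -wx(x²-3Lx+3L²)/(6EI) = -(-19)·(12/5)·((12/5)²-3·12·(12/5)+3·12²)/(6·200000) = 10431/781250 rad
Load 2 — point force P=16 kN at a=24/5 m (b=L-a=36/5):
  θ_2 = -Px(2a-x)/(2EI)  [x≤a] = -16·(12/5)·(2·(24/5)-(12/5))/(2·200000) = -54/78125 rad
Superposition: θ = Σ θ_i = 9891/781250 rad ≈ 0.012660 rad

θ(12/5) = 9891/781250 rad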